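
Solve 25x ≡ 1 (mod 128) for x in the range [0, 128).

41

gcd(128, 25):
  128 = 5×25 + 3
  25 = 8×3 + 1
  3 = 3×1
so gcd(128, 25) = 1.
Back-substitute for Bézout coefficients:
  1 = 25 - 8×3
  ... = 25×(41) + 128×(-8)
So 25×41 ≡ 1 (mod 128), and 41 mod 128 = 41.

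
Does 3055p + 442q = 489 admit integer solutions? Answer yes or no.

no

gcd(3055, 442) = 13  (3055 = 6·442 + 403, 442 = 1·403 + 39, 403 = 10·39 + 13, 39 = 3·13).
13 does not divide 489 (remainder 8), so no integer solutions.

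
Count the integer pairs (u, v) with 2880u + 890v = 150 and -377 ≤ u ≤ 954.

15

gcd(2880, 890):
  2880 = 3*890 + 210
  890 = 4*210 + 50
  210 = 4*50 + 10
  50 = 5*10
so gcd(2880, 890) = 10.
Back-substitute for Bézout coefficients:
  10 = 210 - 4*50
  ... = 2880*(17) + 890*(-55)
Scale by 15: particular solution (255, -825); reduce u mod 89: (77, -249).
General solution: u = 77 + 89t, v = -249 - 288t for integer t.
-377 ≤ 77 + 89t ≤ 954 gives t ∈ [-5, 9], which is 15 values.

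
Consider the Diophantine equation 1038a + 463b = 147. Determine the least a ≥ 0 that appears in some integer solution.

gcd(1038, 463):
  1038 = 2×463 + 112
  463 = 4×112 + 15
  112 = 7×15 + 7
  15 = 2×7 + 1
  7 = 7×1
so gcd(1038, 463) = 1.
1 divides 147, so solutions exist.
Back-substitute for Bézout coefficients:
  1 = 15 - 2×7
  ... = 1038×(-62) + 463×(139)
Scale by 147/1 = 147: (a₀, b₀) = (-9114, 20433).
General solution: a = -9114 + 463t, b = 20433 - 1038t for integer t.
a ≥ 0: smallest is -9114 mod 463 = 146 (at t = 20), with b = -327.

146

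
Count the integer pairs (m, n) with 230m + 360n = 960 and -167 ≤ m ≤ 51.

gcd(360, 230) = 10.
By Bézout, 230*(11) + 360*(-7) = 10.
Particular solution: (12, -5).
General solution: m = 12 + 36t, n = -5 - 23t for integer t.
-167 ≤ 12 + 36t ≤ 51 gives t ∈ [-4, 1], which is 6 values.

6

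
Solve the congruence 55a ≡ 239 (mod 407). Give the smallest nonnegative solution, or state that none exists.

no solution

gcd(407, 55) = 11  (407 = 7*55 + 22, 55 = 2*22 + 11, 22 = 2*11).
11 does not divide 239, so the congruence has no solution.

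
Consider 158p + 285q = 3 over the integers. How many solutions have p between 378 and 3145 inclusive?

gcd(285, 158) = 1.
By Bézout, 158*(92) + 285*(-51) = 1.
Particular solution: (276, -153).
General solution: p = 276 + 285t, q = -153 - 158t for integer t.
378 ≤ 276 + 285t ≤ 3145 gives t ∈ [1, 10], which is 10 values.

10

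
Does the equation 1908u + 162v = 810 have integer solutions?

yes

gcd(1908, 162) = 18.
18 divides 810, so integer solutions exist.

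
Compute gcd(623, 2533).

gcd(2533, 623):
  2533 = 4*623 + 41
  623 = 15*41 + 8
  41 = 5*8 + 1
  8 = 8*1
so gcd(2533, 623) = 1.

1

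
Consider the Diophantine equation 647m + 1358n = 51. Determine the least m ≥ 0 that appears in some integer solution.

1123

gcd(1358, 647):
  1358 = 2·647 + 64
  647 = 10·64 + 7
  64 = 9·7 + 1
  7 = 7·1
so gcd(1358, 647) = 1.
1 divides 51, so solutions exist.
Back-substitute for Bézout coefficients:
  1 = 64 - 9·7
  ... = 647·(-191) + 1358·(91)
Scale by 51/1 = 51: (m₀, n₀) = (-9741, 4641).
General solution: m = -9741 + 1358t, n = 4641 - 647t for integer t.
m ≥ 0: smallest is -9741 mod 1358 = 1123 (at t = 8), with n = -535.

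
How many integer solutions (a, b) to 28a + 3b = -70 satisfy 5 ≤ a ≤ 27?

8

gcd(28, 3):
  28 = 9×3 + 1
  3 = 3×1
so gcd(28, 3) = 1.
Back-substitute for Bézout coefficients:
  1 = 28 - 9×3
  ... = 28×(1) + 3×(-9)
Scale by -70: particular solution (-70, 630); reduce a mod 3: (2, -42).
General solution: a = 2 + 3t, b = -42 - 28t for integer t.
5 ≤ 2 + 3t ≤ 27 gives t ∈ [1, 8], which is 8 values.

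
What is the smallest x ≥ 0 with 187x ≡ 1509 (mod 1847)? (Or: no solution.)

gcd(1847, 187) = 1  (1847 = 9·187 + 164, 187 = 1·164 + 23, 164 = 7·23 + 3, 23 = 7·3 + 2, 3 = 1·2 + 1, 2 = 2·1).
1 divides 1509, so solutions exist.
Back-substituting, 187·(-642) + 1847·(65) = 1.
So 187·(-642) ≡ 1 (mod 1847); multiply by 1509: x ≡ -968778 (mod 1847).
Smallest nonnegative: x = -968778 mod 1847 = 897.

897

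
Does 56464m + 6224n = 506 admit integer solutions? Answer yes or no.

gcd(56464, 6224) = 16.
16 does not divide 506 (remainder 10), so no integer solutions.

no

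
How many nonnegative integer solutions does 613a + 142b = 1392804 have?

16

gcd(613, 142) = 1.
By Bézout, 613·(-41) + 142·(177) = 1.
One solution: (52, 9584).
General: a = 52 + 142t, b = 9584 - 613t.
a ≥ 0 ⇒ t ≥ 0; b ≥ 0 ⇒ t ≤ 15. So t ∈ [0, 15]: 16 solutions.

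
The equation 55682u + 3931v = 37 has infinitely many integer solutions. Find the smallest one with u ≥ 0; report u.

gcd(55682, 3931) = 1.
1 divides 37, so solutions exist.
By Bézout, 55682×(-1280) + 3931×(18131) = 1.
Scale by 37/1 = 37: (u₀, v₀) = (-47360, 670847).
General solution: u = -47360 + 3931t, v = 670847 - 55682t for integer t.
u ≥ 0: smallest is -47360 mod 3931 = 3743 (at t = 13), with v = -53019.

3743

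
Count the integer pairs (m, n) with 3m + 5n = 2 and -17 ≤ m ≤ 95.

gcd(5, 3) = 1  (5 = 1*3 + 2, 3 = 1*2 + 1, 2 = 2*1).
Back-substituting, 3*(2) + 5*(-1) = 1.
Scale by 2: particular solution (4, -2); reduce m mod 5: (4, -2).
General solution: m = 4 + 5t, n = -2 - 3t for integer t.
-17 ≤ 4 + 5t ≤ 95 gives t ∈ [-4, 18], which is 23 values.

23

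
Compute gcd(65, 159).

1

gcd(159, 65):
  159 = 2·65 + 29
  65 = 2·29 + 7
  29 = 4·7 + 1
  7 = 7·1
so gcd(159, 65) = 1.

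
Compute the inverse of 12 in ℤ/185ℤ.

gcd(185, 12) = 1.
By Bézout, 12·(-77) + 185·(5) = 1.
So 12·-77 ≡ 1 (mod 185), and -77 mod 185 = 108.

108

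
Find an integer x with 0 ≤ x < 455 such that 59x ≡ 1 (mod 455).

54

gcd(455, 59) = 1.
By Bézout, 59·(54) + 455·(-7) = 1.
So 59·54 ≡ 1 (mod 455), and 54 mod 455 = 54.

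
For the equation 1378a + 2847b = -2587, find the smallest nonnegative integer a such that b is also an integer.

182

gcd(2847, 1378):
  2847 = 2×1378 + 91
  1378 = 15×91 + 13
  91 = 7×13
so gcd(2847, 1378) = 13.
13 divides -2587, so solutions exist.
Back-substitute for Bézout coefficients:
  13 = 1378 - 15×91
  ... = 1378×(31) + 2847×(-15)
Scale by -2587/13 = -199: (a₀, b₀) = (-6169, 2985).
General solution: a = -6169 + 219t, b = 2985 - 106t for integer t.
a ≥ 0: smallest is -6169 mod 219 = 182 (at t = 29), with b = -89.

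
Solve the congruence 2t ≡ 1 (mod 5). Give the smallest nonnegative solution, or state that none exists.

3

gcd(5, 2) = 1.
1 divides 1, so solutions exist.
By Bézout, 2×(-2) + 5×(1) = 1.
So 2×(-2) ≡ 1 (mod 5); multiply by 1: t ≡ -2 (mod 5).
Smallest nonnegative: t = -2 mod 5 = 3.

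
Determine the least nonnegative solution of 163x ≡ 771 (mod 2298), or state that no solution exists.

gcd(2298, 163):
  2298 = 14*163 + 16
  163 = 10*16 + 3
  16 = 5*3 + 1
  3 = 3*1
so gcd(2298, 163) = 1.
1 divides 771, so solutions exist.
Back-substitute for Bézout coefficients:
  1 = 16 - 5*3
  ... = 163*(-719) + 2298*(51)
So 163*(-719) ≡ 1 (mod 2298); multiply by 771: x ≡ -554349 (mod 2298).
Smallest nonnegative: x = -554349 mod 2298 = 1767.

1767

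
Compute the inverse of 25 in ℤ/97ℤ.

66

gcd(97, 25) = 1.
By Bézout, 25·(-31) + 97·(8) = 1.
So 25·-31 ≡ 1 (mod 97), and -31 mod 97 = 66.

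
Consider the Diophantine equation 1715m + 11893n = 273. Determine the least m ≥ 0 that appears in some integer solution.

548

gcd(11893, 1715):
  11893 = 6·1715 + 1603
  1715 = 1·1603 + 112
  1603 = 14·112 + 35
  112 = 3·35 + 7
  35 = 5·7
so gcd(11893, 1715) = 7.
7 divides 273, so solutions exist.
Back-substitute for Bézout coefficients:
  7 = 112 - 3·35
  ... = 1715·(319) + 11893·(-46)
Scale by 273/7 = 39: (m₀, n₀) = (12441, -1794).
General solution: m = 12441 + 1699t, n = -1794 - 245t for integer t.
m ≥ 0: smallest is 12441 mod 1699 = 548 (at t = -7), with n = -79.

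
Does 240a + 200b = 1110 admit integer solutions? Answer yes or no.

gcd(240, 200) = 40  (240 = 1·200 + 40, 200 = 5·40).
40 does not divide 1110 (remainder 30), so no integer solutions.

no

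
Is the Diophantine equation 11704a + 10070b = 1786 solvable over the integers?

yes

gcd(11704, 10070):
  11704 = 1·10070 + 1634
  10070 = 6·1634 + 266
  1634 = 6·266 + 38
  266 = 7·38
so gcd(11704, 10070) = 38.
38 divides 1786, so integer solutions exist.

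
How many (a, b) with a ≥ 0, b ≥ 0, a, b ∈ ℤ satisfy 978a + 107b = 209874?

2

gcd(978, 107) = 1  (978 = 9×107 + 15, 107 = 7×15 + 2, 15 = 7×2 + 1, 2 = 2×1).
Back-substituting, 978×(50) + 107×(-457) = 1.
Scale by 209874: one solution is (10493700, -95912418). Reduce a mod 107: (103, 1020).
General: a = 103 + 107t, b = 1020 - 978t.
a ≥ 0 ⇒ t ≥ 0; b ≥ 0 ⇒ t ≤ 1. So t ∈ [0, 1]: 2 solutions.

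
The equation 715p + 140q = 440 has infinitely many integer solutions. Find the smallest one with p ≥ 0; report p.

20

gcd(715, 140) = 5  (715 = 5*140 + 15, 140 = 9*15 + 5, 15 = 3*5).
5 divides 440, so solutions exist.
Back-substituting, 715*(-9) + 140*(46) = 5.
Scale by 440/5 = 88: (p₀, q₀) = (-792, 4048).
General solution: p = -792 + 28t, q = 4048 - 143t for integer t.
p ≥ 0: smallest is -792 mod 28 = 20 (at t = 29), with q = -99.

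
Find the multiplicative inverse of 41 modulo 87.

gcd(87, 41) = 1  (87 = 2·41 + 5, 41 = 8·5 + 1, 5 = 5·1).
Back-substituting, 41·(17) + 87·(-8) = 1.
So 41·17 ≡ 1 (mod 87), and 17 mod 87 = 17.

17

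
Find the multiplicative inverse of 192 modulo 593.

244

gcd(593, 192):
  593 = 3*192 + 17
  192 = 11*17 + 5
  17 = 3*5 + 2
  5 = 2*2 + 1
  2 = 2*1
so gcd(593, 192) = 1.
Back-substitute for Bézout coefficients:
  1 = 5 - 2*2
  ... = 192*(244) + 593*(-79)
So 192*244 ≡ 1 (mod 593), and 244 mod 593 = 244.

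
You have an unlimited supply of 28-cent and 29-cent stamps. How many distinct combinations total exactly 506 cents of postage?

Need nonnegative integers with 28j + 29k = 506.
gcd(28, 29) = 1, and 28·(-1) + 29·(1) = 1.
So (j₀, k₀) = (-506, 506); general j = -506 + 29t, k = 506 - 28t.
j ≥ 0 ⇒ t ≥ 18; k ≥ 0 ⇒ t ≤ 18. That's 1 value of t.

1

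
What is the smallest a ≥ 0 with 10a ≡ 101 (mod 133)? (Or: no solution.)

50

gcd(133, 10):
  133 = 13·10 + 3
  10 = 3·3 + 1
  3 = 3·1
so gcd(133, 10) = 1.
1 divides 101, so solutions exist.
Back-substitute for Bézout coefficients:
  1 = 10 - 3·3
  ... = 10·(40) + 133·(-3)
So 10·(40) ≡ 1 (mod 133); multiply by 101: a ≡ 4040 (mod 133).
Smallest nonnegative: a = 4040 mod 133 = 50.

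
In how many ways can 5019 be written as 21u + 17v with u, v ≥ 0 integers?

15

gcd(21, 17) = 1  (21 = 1*17 + 4, 17 = 4*4 + 1, 4 = 4*1).
Back-substituting, 21*(-4) + 17*(5) = 1.
Scale by 5019: one solution is (-20076, 25095). Reduce u mod 17: (1, 294).
General: u = 1 + 17t, v = 294 - 21t.
u ≥ 0 ⇒ t ≥ 0; v ≥ 0 ⇒ t ≤ 14. So t ∈ [0, 14]: 15 solutions.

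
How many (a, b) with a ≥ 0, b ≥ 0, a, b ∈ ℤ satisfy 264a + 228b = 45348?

gcd(264, 228):
  264 = 1*228 + 36
  228 = 6*36 + 12
  36 = 3*12
so gcd(264, 228) = 12.
Back-substitute for Bézout coefficients:
  12 = 228 - 6*36
  ... = 264*(-6) + 228*(7)
Scale by 3779: one solution is (-22674, 26453). Reduce a mod 19: (12, 185).
General: a = 12 + 19t, b = 185 - 22t.
a ≥ 0 ⇒ t ≥ 0; b ≥ 0 ⇒ t ≤ 8. So t ∈ [0, 8]: 9 solutions.

9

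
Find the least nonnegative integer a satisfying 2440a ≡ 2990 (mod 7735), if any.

gcd(7735, 2440) = 5  (7735 = 3·2440 + 415, 2440 = 5·415 + 365, 415 = 1·365 + 50, 365 = 7·50 + 15, 50 = 3·15 + 5, 15 = 3·5).
5 divides 2990, so solutions exist.
Back-substituting, 2440·(-466) + 7735·(147) = 5.
So 2440·(-466) ≡ 5 (mod 7735); multiply by 598: a ≡ -278668 (mod 1547).
Smallest nonnegative: a = -278668 mod 1547 = 1339.

1339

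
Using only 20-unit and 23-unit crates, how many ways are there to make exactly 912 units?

Need nonnegative integers with 20j + 23k = 912.
gcd(20, 23) = 1, and 20·(-8) + 23·(7) = 1.
So (j₀, k₀) = (-7296, 6384); general j = -7296 + 23t, k = 6384 - 20t.
j ≥ 0 ⇒ t ≥ 318; k ≥ 0 ⇒ t ≤ 319. That's 2 values of t.

2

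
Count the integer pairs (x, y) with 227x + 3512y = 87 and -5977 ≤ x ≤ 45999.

15

gcd(3512, 227):
  3512 = 15×227 + 107
  227 = 2×107 + 13
  107 = 8×13 + 3
  13 = 4×3 + 1
  3 = 3×1
so gcd(3512, 227) = 1.
Back-substitute for Bézout coefficients:
  1 = 13 - 4×3
  ... = 227×(1083) + 3512×(-70)
Scale by 87: particular solution (94221, -6090); reduce x mod 3512: (2909, -188).
General solution: x = 2909 + 3512t, y = -188 - 227t for integer t.
-5977 ≤ 2909 + 3512t ≤ 45999 gives t ∈ [-2, 12], which is 15 values.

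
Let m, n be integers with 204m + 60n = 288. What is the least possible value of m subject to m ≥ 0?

2

gcd(204, 60) = 12  (204 = 3×60 + 24, 60 = 2×24 + 12, 24 = 2×12).
12 divides 288, so solutions exist.
Back-substituting, 204×(-2) + 60×(7) = 12.
Scale by 288/12 = 24: (m₀, n₀) = (-48, 168).
General solution: m = -48 + 5t, n = 168 - 17t for integer t.
m ≥ 0: smallest is -48 mod 5 = 2 (at t = 10), with n = -2.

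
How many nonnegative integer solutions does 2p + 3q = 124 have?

gcd(3, 2) = 1  (3 = 1·2 + 1, 2 = 2·1).
Back-substituting, 2·(-1) + 3·(1) = 1.
Scale by 124: one solution is (-124, 124). Reduce p mod 3: (2, 40).
General: p = 2 + 3t, q = 40 - 2t.
p ≥ 0 ⇒ t ≥ 0; q ≥ 0 ⇒ t ≤ 20. So t ∈ [0, 20]: 21 solutions.

21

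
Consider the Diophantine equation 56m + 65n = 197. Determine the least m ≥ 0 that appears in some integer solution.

gcd(65, 56) = 1.
1 divides 197, so solutions exist.
By Bézout, 56·(-29) + 65·(25) = 1.
Scale by 197/1 = 197: (m₀, n₀) = (-5713, 4925).
General solution: m = -5713 + 65t, n = 4925 - 56t for integer t.
m ≥ 0: smallest is -5713 mod 65 = 7 (at t = 88), with n = -3.

7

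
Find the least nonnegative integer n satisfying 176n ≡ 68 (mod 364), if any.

19

gcd(364, 176) = 4.
4 divides 68, so solutions exist.
By Bézout, 176·(-31) + 364·(15) = 4.
So 176·(-31) ≡ 4 (mod 364); multiply by 17: n ≡ -527 (mod 91).
Smallest nonnegative: n = -527 mod 91 = 19.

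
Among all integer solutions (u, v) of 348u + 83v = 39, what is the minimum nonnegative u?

gcd(348, 83):
  348 = 4*83 + 16
  83 = 5*16 + 3
  16 = 5*3 + 1
  3 = 3*1
so gcd(348, 83) = 1.
1 divides 39, so solutions exist.
Back-substitute for Bézout coefficients:
  1 = 16 - 5*3
  ... = 348*(26) + 83*(-109)
Scale by 39/1 = 39: (u₀, v₀) = (1014, -4251).
General solution: u = 1014 + 83t, v = -4251 - 348t for integer t.
u ≥ 0: smallest is 1014 mod 83 = 18 (at t = -12), with v = -75.

18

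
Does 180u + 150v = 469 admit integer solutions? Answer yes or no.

gcd(180, 150) = 30  (180 = 1×150 + 30, 150 = 5×30).
30 does not divide 469 (remainder 19), so no integer solutions.

no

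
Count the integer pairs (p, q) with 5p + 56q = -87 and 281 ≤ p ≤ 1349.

20

gcd(56, 5) = 1  (56 = 11×5 + 1, 5 = 5×1).
Back-substituting, 5×(-11) + 56×(1) = 1.
Scale by -87: particular solution (957, -87); reduce p mod 56: (5, -2).
General solution: p = 5 + 56t, q = -2 - 5t for integer t.
281 ≤ 5 + 56t ≤ 1349 gives t ∈ [5, 24], which is 20 values.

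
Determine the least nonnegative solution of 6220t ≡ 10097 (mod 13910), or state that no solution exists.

no solution

gcd(13910, 6220) = 10.
10 does not divide 10097, so the congruence has no solution.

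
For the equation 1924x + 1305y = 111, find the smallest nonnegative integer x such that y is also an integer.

1029

gcd(1924, 1305):
  1924 = 1·1305 + 619
  1305 = 2·619 + 67
  619 = 9·67 + 16
  67 = 4·16 + 3
  16 = 5·3 + 1
  3 = 3·1
so gcd(1924, 1305) = 1.
1 divides 111, so solutions exist.
Back-substitute for Bézout coefficients:
  1 = 16 - 5·3
  ... = 1924·(409) + 1305·(-603)
Scale by 111/1 = 111: (x₀, y₀) = (45399, -66933).
General solution: x = 45399 + 1305t, y = -66933 - 1924t for integer t.
x ≥ 0: smallest is 45399 mod 1305 = 1029 (at t = -34), with y = -1517.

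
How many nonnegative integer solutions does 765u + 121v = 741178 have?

8

gcd(765, 121):
  765 = 6·121 + 39
  121 = 3·39 + 4
  39 = 9·4 + 3
  4 = 1·3 + 1
  3 = 3·1
so gcd(765, 121) = 1.
Back-substitute for Bézout coefficients:
  1 = 4 - 1·3
  ... = 765·(-31) + 121·(196)
Scale by 741178: one solution is (-22976518, 145270888). Reduce u mod 121: (51, 5803).
General: u = 51 + 121t, v = 5803 - 765t.
u ≥ 0 ⇒ t ≥ 0; v ≥ 0 ⇒ t ≤ 7. So t ∈ [0, 7]: 8 solutions.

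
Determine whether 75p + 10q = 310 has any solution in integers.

gcd(75, 10) = 5.
5 divides 310, so integer solutions exist.

yes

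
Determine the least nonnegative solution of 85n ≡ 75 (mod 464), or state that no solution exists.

gcd(464, 85):
  464 = 5*85 + 39
  85 = 2*39 + 7
  39 = 5*7 + 4
  7 = 1*4 + 3
  4 = 1*3 + 1
  3 = 3*1
so gcd(464, 85) = 1.
1 divides 75, so solutions exist.
Back-substitute for Bézout coefficients:
  1 = 4 - 1*3
  ... = 85*(-131) + 464*(24)
So 85*(-131) ≡ 1 (mod 464); multiply by 75: n ≡ -9825 (mod 464).
Smallest nonnegative: n = -9825 mod 464 = 383.

383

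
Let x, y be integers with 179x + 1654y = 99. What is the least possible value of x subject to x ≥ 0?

287

gcd(1654, 179) = 1.
1 divides 99, so solutions exist.
By Bézout, 179*(-231) + 1654*(25) = 1.
Scale by 99/1 = 99: (x₀, y₀) = (-22869, 2475).
General solution: x = -22869 + 1654t, y = 2475 - 179t for integer t.
x ≥ 0: smallest is -22869 mod 1654 = 287 (at t = 14), with y = -31.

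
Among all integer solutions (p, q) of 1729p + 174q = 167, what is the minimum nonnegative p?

143

gcd(1729, 174):
  1729 = 9*174 + 163
  174 = 1*163 + 11
  163 = 14*11 + 9
  11 = 1*9 + 2
  9 = 4*2 + 1
  2 = 2*1
so gcd(1729, 174) = 1.
1 divides 167, so solutions exist.
Back-substitute for Bézout coefficients:
  1 = 9 - 4*2
  ... = 1729*(79) + 174*(-785)
Scale by 167/1 = 167: (p₀, q₀) = (13193, -131095).
General solution: p = 13193 + 174t, q = -131095 - 1729t for integer t.
p ≥ 0: smallest is 13193 mod 174 = 143 (at t = -75), with q = -1420.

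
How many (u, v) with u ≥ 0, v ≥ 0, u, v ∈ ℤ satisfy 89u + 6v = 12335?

gcd(89, 6):
  89 = 14*6 + 5
  6 = 1*5 + 1
  5 = 5*1
so gcd(89, 6) = 1.
Back-substitute for Bézout coefficients:
  1 = 6 - 1*5
  ... = 89*(-1) + 6*(15)
Scale by 12335: one solution is (-12335, 185025). Reduce u mod 6: (1, 2041).
General: u = 1 + 6t, v = 2041 - 89t.
u ≥ 0 ⇒ t ≥ 0; v ≥ 0 ⇒ t ≤ 22. So t ∈ [0, 22]: 23 solutions.

23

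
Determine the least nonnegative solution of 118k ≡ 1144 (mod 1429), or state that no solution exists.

373

gcd(1429, 118) = 1  (1429 = 12·118 + 13, 118 = 9·13 + 1, 13 = 13·1).
1 divides 1144, so solutions exist.
Back-substituting, 118·(109) + 1429·(-9) = 1.
So 118·(109) ≡ 1 (mod 1429); multiply by 1144: k ≡ 124696 (mod 1429).
Smallest nonnegative: k = 124696 mod 1429 = 373.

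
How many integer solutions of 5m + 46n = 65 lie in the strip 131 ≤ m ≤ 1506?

30

gcd(46, 5) = 1  (46 = 9*5 + 1, 5 = 5*1).
Back-substituting, 5*(-9) + 46*(1) = 1.
Scale by 65: particular solution (-585, 65); reduce m mod 46: (13, 0).
General solution: m = 13 + 46t, n = 0 - 5t for integer t.
131 ≤ 13 + 46t ≤ 1506 gives t ∈ [3, 32], which is 30 values.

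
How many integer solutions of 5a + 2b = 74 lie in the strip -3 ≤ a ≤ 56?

30

gcd(5, 2):
  5 = 2×2 + 1
  2 = 2×1
so gcd(5, 2) = 1.
Back-substitute for Bézout coefficients:
  1 = 5 - 2×2
  ... = 5×(1) + 2×(-2)
Scale by 74: particular solution (74, -148); reduce a mod 2: (0, 37).
General solution: a = 0 + 2t, b = 37 - 5t for integer t.
-3 ≤ 0 + 2t ≤ 56 gives t ∈ [-1, 28], which is 30 values.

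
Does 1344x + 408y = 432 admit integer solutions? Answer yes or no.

gcd(1344, 408):
  1344 = 3×408 + 120
  408 = 3×120 + 48
  120 = 2×48 + 24
  48 = 2×24
so gcd(1344, 408) = 24.
24 divides 432, so integer solutions exist.

yes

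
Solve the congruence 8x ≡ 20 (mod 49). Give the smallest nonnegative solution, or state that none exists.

27

gcd(49, 8) = 1.
1 divides 20, so solutions exist.
By Bézout, 8*(-6) + 49*(1) = 1.
So 8*(-6) ≡ 1 (mod 49); multiply by 20: x ≡ -120 (mod 49).
Smallest nonnegative: x = -120 mod 49 = 27.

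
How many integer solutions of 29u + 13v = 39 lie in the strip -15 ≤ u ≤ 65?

7

gcd(29, 13) = 1  (29 = 2×13 + 3, 13 = 4×3 + 1, 3 = 3×1).
Back-substituting, 29×(-4) + 13×(9) = 1.
Scale by 39: particular solution (-156, 351); reduce u mod 13: (0, 3).
General solution: u = 0 + 13t, v = 3 - 29t for integer t.
-15 ≤ 0 + 13t ≤ 65 gives t ∈ [-1, 5], which is 7 values.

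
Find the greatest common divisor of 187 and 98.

gcd(187, 98) = 1  (187 = 1×98 + 89, 98 = 1×89 + 9, 89 = 9×9 + 8, 9 = 1×8 + 1, 8 = 8×1).

1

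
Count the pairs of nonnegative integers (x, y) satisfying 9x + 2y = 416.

24

gcd(9, 2) = 1  (9 = 4*2 + 1, 2 = 2*1).
Back-substituting, 9*(1) + 2*(-4) = 1.
Scale by 416: one solution is (416, -1664). Reduce x mod 2: (0, 208).
General: x = 0 + 2t, y = 208 - 9t.
x ≥ 0 ⇒ t ≥ 0; y ≥ 0 ⇒ t ≤ 23. So t ∈ [0, 23]: 24 solutions.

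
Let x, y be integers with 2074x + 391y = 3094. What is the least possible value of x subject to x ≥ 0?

3

gcd(2074, 391) = 17  (2074 = 5×391 + 119, 391 = 3×119 + 34, 119 = 3×34 + 17, 34 = 2×17).
17 divides 3094, so solutions exist.
Back-substituting, 2074×(10) + 391×(-53) = 17.
Scale by 3094/17 = 182: (x₀, y₀) = (1820, -9646).
General solution: x = 1820 + 23t, y = -9646 - 122t for integer t.
x ≥ 0: smallest is 1820 mod 23 = 3 (at t = -79), with y = -8.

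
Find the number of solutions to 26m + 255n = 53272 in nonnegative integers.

8

gcd(255, 26):
  255 = 9·26 + 21
  26 = 1·21 + 5
  21 = 4·5 + 1
  5 = 5·1
so gcd(255, 26) = 1.
Back-substitute for Bézout coefficients:
  1 = 21 - 4·5
  ... = 26·(-49) + 255·(5)
Scale by 53272: one solution is (-2610328, 266360). Reduce m mod 255: (107, 198).
General: m = 107 + 255t, n = 198 - 26t.
m ≥ 0 ⇒ t ≥ 0; n ≥ 0 ⇒ t ≤ 7. So t ∈ [0, 7]: 8 solutions.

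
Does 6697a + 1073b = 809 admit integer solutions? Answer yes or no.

gcd(6697, 1073) = 37  (6697 = 6*1073 + 259, 1073 = 4*259 + 37, 259 = 7*37).
37 does not divide 809 (remainder 32), so no integer solutions.

no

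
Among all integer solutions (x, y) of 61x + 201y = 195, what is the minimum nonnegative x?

gcd(201, 61):
  201 = 3*61 + 18
  61 = 3*18 + 7
  18 = 2*7 + 4
  7 = 1*4 + 3
  4 = 1*3 + 1
  3 = 3*1
so gcd(201, 61) = 1.
1 divides 195, so solutions exist.
Back-substitute for Bézout coefficients:
  1 = 4 - 1*3
  ... = 61*(-56) + 201*(17)
Scale by 195/1 = 195: (x₀, y₀) = (-10920, 3315).
General solution: x = -10920 + 201t, y = 3315 - 61t for integer t.
x ≥ 0: smallest is -10920 mod 201 = 135 (at t = 55), with y = -40.

135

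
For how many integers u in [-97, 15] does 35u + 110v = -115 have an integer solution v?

gcd(110, 35) = 5  (110 = 3×35 + 5, 35 = 7×5).
Back-substituting, 35×(-3) + 110×(1) = 5.
Scale by -23: particular solution (69, -23); reduce u mod 22: (3, -2).
General solution: u = 3 + 22t, v = -2 - 7t for integer t.
-97 ≤ 3 + 22t ≤ 15 gives t ∈ [-4, 0], which is 5 values.

5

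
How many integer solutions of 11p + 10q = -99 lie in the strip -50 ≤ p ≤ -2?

5

gcd(11, 10) = 1  (11 = 1×10 + 1, 10 = 10×1).
Back-substituting, 11×(1) + 10×(-1) = 1.
Scale by -99: particular solution (-99, 99); reduce p mod 10: (1, -11).
General solution: p = 1 + 10t, q = -11 - 11t for integer t.
-50 ≤ 1 + 10t ≤ -2 gives t ∈ [-5, -1], which is 5 values.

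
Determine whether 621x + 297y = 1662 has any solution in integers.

no

gcd(621, 297) = 27.
27 does not divide 1662 (remainder 15), so no integer solutions.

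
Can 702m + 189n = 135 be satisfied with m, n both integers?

gcd(702, 189) = 27  (702 = 3×189 + 135, 189 = 1×135 + 54, 135 = 2×54 + 27, 54 = 2×27).
27 divides 135, so integer solutions exist.

yes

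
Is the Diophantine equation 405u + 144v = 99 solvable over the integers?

yes

gcd(405, 144) = 9  (405 = 2·144 + 117, 144 = 1·117 + 27, 117 = 4·27 + 9, 27 = 3·9).
9 divides 99, so integer solutions exist.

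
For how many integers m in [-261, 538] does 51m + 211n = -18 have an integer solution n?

gcd(211, 51) = 1.
By Bézout, 51×(-91) + 211×(22) = 1.
Particular solution: (161, -39).
General solution: m = 161 + 211t, n = -39 - 51t for integer t.
-261 ≤ 161 + 211t ≤ 538 gives t ∈ [-2, 1], which is 4 values.

4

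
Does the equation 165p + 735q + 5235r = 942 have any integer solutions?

gcd(735, 165) = 15  (735 = 4*165 + 75, 165 = 2*75 + 15, 75 = 5*15).
gcd(15, 5235) = 15.
15 does not divide 942 (remainder 12), so no integer solutions.

no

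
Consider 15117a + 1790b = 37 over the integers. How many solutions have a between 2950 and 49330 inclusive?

gcd(15117, 1790) = 1.
By Bézout, 15117×(-137) + 1790×(1157) = 1.
Particular solution: (301, -2542).
General solution: a = 301 + 1790t, b = -2542 - 15117t for integer t.
2950 ≤ 301 + 1790t ≤ 49330 gives t ∈ [2, 27], which is 26 values.

26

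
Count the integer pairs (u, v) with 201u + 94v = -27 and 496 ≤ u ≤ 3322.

30

gcd(201, 94) = 1  (201 = 2·94 + 13, 94 = 7·13 + 3, 13 = 4·3 + 1, 3 = 3·1).
Back-substituting, 201·(29) + 94·(-62) = 1.
Scale by -27: particular solution (-783, 1674); reduce u mod 94: (63, -135).
General solution: u = 63 + 94t, v = -135 - 201t for integer t.
496 ≤ 63 + 94t ≤ 3322 gives t ∈ [5, 34], which is 30 values.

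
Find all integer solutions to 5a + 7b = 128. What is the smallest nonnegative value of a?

gcd(7, 5) = 1.
1 divides 128, so solutions exist.
By Bézout, 5×(3) + 7×(-2) = 1.
Scale by 128/1 = 128: (a₀, b₀) = (384, -256).
General solution: a = 384 + 7t, b = -256 - 5t for integer t.
a ≥ 0: smallest is 384 mod 7 = 6 (at t = -54), with b = 14.

6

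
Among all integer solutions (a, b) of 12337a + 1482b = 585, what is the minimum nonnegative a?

69

gcd(12337, 1482) = 13.
13 divides 585, so solutions exist.
By Bézout, 12337*(37) + 1482*(-308) = 13.
Scale by 585/13 = 45: (a₀, b₀) = (1665, -13860).
General solution: a = 1665 + 114t, b = -13860 - 949t for integer t.
a ≥ 0: smallest is 1665 mod 114 = 69 (at t = -14), with b = -574.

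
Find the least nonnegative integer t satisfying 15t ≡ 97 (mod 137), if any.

43

gcd(137, 15):
  137 = 9×15 + 2
  15 = 7×2 + 1
  2 = 2×1
so gcd(137, 15) = 1.
1 divides 97, so solutions exist.
Back-substitute for Bézout coefficients:
  1 = 15 - 7×2
  ... = 15×(64) + 137×(-7)
So 15×(64) ≡ 1 (mod 137); multiply by 97: t ≡ 6208 (mod 137).
Smallest nonnegative: t = 6208 mod 137 = 43.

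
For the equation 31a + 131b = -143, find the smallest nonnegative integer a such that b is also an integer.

63

gcd(131, 31) = 1.
1 divides -143, so solutions exist.
By Bézout, 31·(-38) + 131·(9) = 1.
Scale by -143/1 = -143: (a₀, b₀) = (5434, -1287).
General solution: a = 5434 + 131t, b = -1287 - 31t for integer t.
a ≥ 0: smallest is 5434 mod 131 = 63 (at t = -41), with b = -16.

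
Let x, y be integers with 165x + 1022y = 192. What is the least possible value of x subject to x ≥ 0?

gcd(1022, 165):
  1022 = 6·165 + 32
  165 = 5·32 + 5
  32 = 6·5 + 2
  5 = 2·2 + 1
  2 = 2·1
so gcd(1022, 165) = 1.
1 divides 192, so solutions exist.
Back-substitute for Bézout coefficients:
  1 = 5 - 2·2
  ... = 165·(415) + 1022·(-67)
Scale by 192/1 = 192: (x₀, y₀) = (79680, -12864).
General solution: x = 79680 + 1022t, y = -12864 - 165t for integer t.
x ≥ 0: smallest is 79680 mod 1022 = 986 (at t = -77), with y = -159.

986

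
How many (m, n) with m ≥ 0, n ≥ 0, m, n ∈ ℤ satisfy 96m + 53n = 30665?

gcd(96, 53):
  96 = 1*53 + 43
  53 = 1*43 + 10
  43 = 4*10 + 3
  10 = 3*3 + 1
  3 = 3*1
so gcd(96, 53) = 1.
Back-substitute for Bézout coefficients:
  1 = 10 - 3*3
  ... = 96*(-16) + 53*(29)
Scale by 30665: one solution is (-490640, 889285). Reduce m mod 53: (34, 517).
General: m = 34 + 53t, n = 517 - 96t.
m ≥ 0 ⇒ t ≥ 0; n ≥ 0 ⇒ t ≤ 5. So t ∈ [0, 5]: 6 solutions.

6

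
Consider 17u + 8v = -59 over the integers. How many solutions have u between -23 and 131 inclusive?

19

gcd(17, 8) = 1.
By Bézout, 17·(1) + 8·(-2) = 1.
Particular solution: (5, -18).
General solution: u = 5 + 8t, v = -18 - 17t for integer t.
-23 ≤ 5 + 8t ≤ 131 gives t ∈ [-3, 15], which is 19 values.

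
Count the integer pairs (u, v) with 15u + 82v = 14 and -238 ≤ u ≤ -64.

2

gcd(82, 15) = 1.
By Bézout, 15*(11) + 82*(-2) = 1.
Particular solution: (72, -13).
General solution: u = 72 + 82t, v = -13 - 15t for integer t.
-238 ≤ 72 + 82t ≤ -64 gives t ∈ [-3, -2], which is 2 values.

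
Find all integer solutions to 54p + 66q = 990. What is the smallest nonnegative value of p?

gcd(66, 54) = 6.
6 divides 990, so solutions exist.
By Bézout, 54×(5) + 66×(-4) = 6.
Scale by 990/6 = 165: (p₀, q₀) = (825, -660).
General solution: p = 825 + 11t, q = -660 - 9t for integer t.
p ≥ 0: smallest is 825 mod 11 = 0 (at t = -75), with q = 15.

0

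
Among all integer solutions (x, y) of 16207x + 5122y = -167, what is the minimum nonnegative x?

4933

gcd(16207, 5122):
  16207 = 3×5122 + 841
  5122 = 6×841 + 76
  841 = 11×76 + 5
  76 = 15×5 + 1
  5 = 5×1
so gcd(16207, 5122) = 1.
1 divides -167, so solutions exist.
Back-substitute for Bézout coefficients:
  1 = 76 - 15×5
  ... = 16207×(-1011) + 5122×(3199)
Scale by -167/1 = -167: (x₀, y₀) = (168837, -534233).
General solution: x = 168837 + 5122t, y = -534233 - 16207t for integer t.
x ≥ 0: smallest is 168837 mod 5122 = 4933 (at t = -32), with y = -15609.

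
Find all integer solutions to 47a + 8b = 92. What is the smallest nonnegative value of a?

4

gcd(47, 8) = 1  (47 = 5*8 + 7, 8 = 1*7 + 1, 7 = 7*1).
1 divides 92, so solutions exist.
Back-substituting, 47*(-1) + 8*(6) = 1.
Scale by 92/1 = 92: (a₀, b₀) = (-92, 552).
General solution: a = -92 + 8t, b = 552 - 47t for integer t.
a ≥ 0: smallest is -92 mod 8 = 4 (at t = 12), with b = -12.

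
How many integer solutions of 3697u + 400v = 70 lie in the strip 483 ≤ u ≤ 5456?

12

gcd(3697, 400):
  3697 = 9·400 + 97
  400 = 4·97 + 12
  97 = 8·12 + 1
  12 = 12·1
so gcd(3697, 400) = 1.
Back-substitute for Bézout coefficients:
  1 = 97 - 8·12
  ... = 3697·(33) + 400·(-305)
Scale by 70: particular solution (2310, -21350); reduce u mod 400: (310, -2865).
General solution: u = 310 + 400t, v = -2865 - 3697t for integer t.
483 ≤ 310 + 400t ≤ 5456 gives t ∈ [1, 12], which is 12 values.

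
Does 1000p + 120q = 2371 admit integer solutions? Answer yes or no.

gcd(1000, 120):
  1000 = 8×120 + 40
  120 = 3×40
so gcd(1000, 120) = 40.
40 does not divide 2371 (remainder 11), so no integer solutions.

no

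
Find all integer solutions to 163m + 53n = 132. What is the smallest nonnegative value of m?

33

gcd(163, 53):
  163 = 3*53 + 4
  53 = 13*4 + 1
  4 = 4*1
so gcd(163, 53) = 1.
1 divides 132, so solutions exist.
Back-substitute for Bézout coefficients:
  1 = 53 - 13*4
  ... = 163*(-13) + 53*(40)
Scale by 132/1 = 132: (m₀, n₀) = (-1716, 5280).
General solution: m = -1716 + 53t, n = 5280 - 163t for integer t.
m ≥ 0: smallest is -1716 mod 53 = 33 (at t = 33), with n = -99.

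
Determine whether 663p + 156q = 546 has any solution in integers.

gcd(663, 156) = 39  (663 = 4×156 + 39, 156 = 4×39).
39 divides 546, so integer solutions exist.

yes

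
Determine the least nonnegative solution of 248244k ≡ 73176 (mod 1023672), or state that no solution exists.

11996

gcd(1023672, 248244):
  1023672 = 4*248244 + 30696
  248244 = 8*30696 + 2676
  30696 = 11*2676 + 1260
  2676 = 2*1260 + 156
  1260 = 8*156 + 12
  156 = 13*12
so gcd(1023672, 248244) = 12.
12 divides 73176, so solutions exist.
Back-substitute for Bézout coefficients:
  12 = 1260 - 8*156
  ... = 248244*(-6503) + 1023672*(1577)
So 248244*(-6503) ≡ 12 (mod 1023672); multiply by 6098: k ≡ -39655294 (mod 85306).
Smallest nonnegative: k = -39655294 mod 85306 = 11996.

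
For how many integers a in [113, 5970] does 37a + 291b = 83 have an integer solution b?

gcd(291, 37) = 1  (291 = 7*37 + 32, 37 = 1*32 + 5, 32 = 6*5 + 2, 5 = 2*2 + 1, 2 = 2*1).
Back-substituting, 37*(118) + 291*(-15) = 1.
Scale by 83: particular solution (9794, -1245); reduce a mod 291: (191, -24).
General solution: a = 191 + 291t, b = -24 - 37t for integer t.
113 ≤ 191 + 291t ≤ 5970 gives t ∈ [0, 19], which is 20 values.

20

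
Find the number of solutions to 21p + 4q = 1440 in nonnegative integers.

18

gcd(21, 4) = 1  (21 = 5*4 + 1, 4 = 4*1).
Back-substituting, 21*(1) + 4*(-5) = 1.
Scale by 1440: one solution is (1440, -7200). Reduce p mod 4: (0, 360).
General: p = 0 + 4t, q = 360 - 21t.
p ≥ 0 ⇒ t ≥ 0; q ≥ 0 ⇒ t ≤ 17. So t ∈ [0, 17]: 18 solutions.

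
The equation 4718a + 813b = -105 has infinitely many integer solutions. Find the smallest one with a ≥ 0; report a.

585

gcd(4718, 813) = 1  (4718 = 5·813 + 653, 813 = 1·653 + 160, 653 = 4·160 + 13, 160 = 12·13 + 4, 13 = 3·4 + 1, 4 = 4·1).
1 divides -105, so solutions exist.
Back-substituting, 4718·(188) + 813·(-1091) = 1.
Scale by -105/1 = -105: (a₀, b₀) = (-19740, 114555).
General solution: a = -19740 + 813t, b = 114555 - 4718t for integer t.
a ≥ 0: smallest is -19740 mod 813 = 585 (at t = 25), with b = -3395.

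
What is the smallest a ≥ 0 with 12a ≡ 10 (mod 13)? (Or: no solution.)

3

gcd(13, 12) = 1  (13 = 1·12 + 1, 12 = 12·1).
1 divides 10, so solutions exist.
Back-substituting, 12·(-1) + 13·(1) = 1.
So 12·(-1) ≡ 1 (mod 13); multiply by 10: a ≡ -10 (mod 13).
Smallest nonnegative: a = -10 mod 13 = 3.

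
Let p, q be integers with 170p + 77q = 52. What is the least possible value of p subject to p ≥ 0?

gcd(170, 77):
  170 = 2*77 + 16
  77 = 4*16 + 13
  16 = 1*13 + 3
  13 = 4*3 + 1
  3 = 3*1
so gcd(170, 77) = 1.
1 divides 52, so solutions exist.
Back-substitute for Bézout coefficients:
  1 = 13 - 4*3
  ... = 170*(-24) + 77*(53)
Scale by 52/1 = 52: (p₀, q₀) = (-1248, 2756).
General solution: p = -1248 + 77t, q = 2756 - 170t for integer t.
p ≥ 0: smallest is -1248 mod 77 = 61 (at t = 17), with q = -134.

61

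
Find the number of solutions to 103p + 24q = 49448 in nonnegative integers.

gcd(103, 24) = 1.
By Bézout, 103·(7) + 24·(-30) = 1.
One solution: (8, 2026).
General: p = 8 + 24t, q = 2026 - 103t.
p ≥ 0 ⇒ t ≥ 0; q ≥ 0 ⇒ t ≤ 19. So t ∈ [0, 19]: 20 solutions.

20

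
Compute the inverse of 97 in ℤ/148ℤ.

29

gcd(148, 97) = 1  (148 = 1*97 + 51, 97 = 1*51 + 46, 51 = 1*46 + 5, 46 = 9*5 + 1, 5 = 5*1).
Back-substituting, 97*(29) + 148*(-19) = 1.
So 97*29 ≡ 1 (mod 148), and 29 mod 148 = 29.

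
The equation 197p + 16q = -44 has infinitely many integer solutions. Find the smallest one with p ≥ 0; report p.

gcd(197, 16):
  197 = 12·16 + 5
  16 = 3·5 + 1
  5 = 5·1
so gcd(197, 16) = 1.
1 divides -44, so solutions exist.
Back-substitute for Bézout coefficients:
  1 = 16 - 3·5
  ... = 197·(-3) + 16·(37)
Scale by -44/1 = -44: (p₀, q₀) = (132, -1628).
General solution: p = 132 + 16t, q = -1628 - 197t for integer t.
p ≥ 0: smallest is 132 mod 16 = 4 (at t = -8), with q = -52.

4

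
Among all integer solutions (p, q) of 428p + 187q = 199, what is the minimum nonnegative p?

21

gcd(428, 187):
  428 = 2*187 + 54
  187 = 3*54 + 25
  54 = 2*25 + 4
  25 = 6*4 + 1
  4 = 4*1
so gcd(428, 187) = 1.
1 divides 199, so solutions exist.
Back-substitute for Bézout coefficients:
  1 = 25 - 6*4
  ... = 428*(-45) + 187*(103)
Scale by 199/1 = 199: (p₀, q₀) = (-8955, 20497).
General solution: p = -8955 + 187t, q = 20497 - 428t for integer t.
p ≥ 0: smallest is -8955 mod 187 = 21 (at t = 48), with q = -47.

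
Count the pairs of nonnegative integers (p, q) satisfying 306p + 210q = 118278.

gcd(306, 210):
  306 = 1·210 + 96
  210 = 2·96 + 18
  96 = 5·18 + 6
  18 = 3·6
so gcd(306, 210) = 6.
Back-substitute for Bézout coefficients:
  6 = 96 - 5·18
  ... = 306·(11) + 210·(-16)
Scale by 19713: one solution is (216843, -315408). Reduce p mod 35: (18, 537).
General: p = 18 + 35t, q = 537 - 51t.
p ≥ 0 ⇒ t ≥ 0; q ≥ 0 ⇒ t ≤ 10. So t ∈ [0, 10]: 11 solutions.

11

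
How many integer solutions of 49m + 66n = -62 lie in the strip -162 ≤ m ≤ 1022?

gcd(66, 49) = 1  (66 = 1×49 + 17, 49 = 2×17 + 15, 17 = 1×15 + 2, 15 = 7×2 + 1, 2 = 2×1).
Back-substituting, 49×(31) + 66×(-23) = 1.
Scale by -62: particular solution (-1922, 1426); reduce m mod 66: (58, -44).
General solution: m = 58 + 66t, n = -44 - 49t for integer t.
-162 ≤ 58 + 66t ≤ 1022 gives t ∈ [-3, 14], which is 18 values.

18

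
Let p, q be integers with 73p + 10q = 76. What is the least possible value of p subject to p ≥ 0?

gcd(73, 10) = 1.
1 divides 76, so solutions exist.
By Bézout, 73·(-3) + 10·(22) = 1.
Scale by 76/1 = 76: (p₀, q₀) = (-228, 1672).
General solution: p = -228 + 10t, q = 1672 - 73t for integer t.
p ≥ 0: smallest is -228 mod 10 = 2 (at t = 23), with q = -7.

2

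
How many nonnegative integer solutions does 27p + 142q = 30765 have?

8

gcd(142, 27):
  142 = 5*27 + 7
  27 = 3*7 + 6
  7 = 1*6 + 1
  6 = 6*1
so gcd(142, 27) = 1.
Back-substitute for Bézout coefficients:
  1 = 7 - 1*6
  ... = 27*(-21) + 142*(4)
Scale by 30765: one solution is (-646065, 123060). Reduce p mod 142: (35, 210).
General: p = 35 + 142t, q = 210 - 27t.
p ≥ 0 ⇒ t ≥ 0; q ≥ 0 ⇒ t ≤ 7. So t ∈ [0, 7]: 8 solutions.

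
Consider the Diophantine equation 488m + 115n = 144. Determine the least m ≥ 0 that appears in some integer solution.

gcd(488, 115) = 1.
1 divides 144, so solutions exist.
By Bézout, 488×(37) + 115×(-157) = 1.
Scale by 144/1 = 144: (m₀, n₀) = (5328, -22608).
General solution: m = 5328 + 115t, n = -22608 - 488t for integer t.
m ≥ 0: smallest is 5328 mod 115 = 38 (at t = -46), with n = -160.

38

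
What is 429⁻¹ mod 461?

72

gcd(461, 429) = 1.
By Bézout, 429*(72) + 461*(-67) = 1.
So 429*72 ≡ 1 (mod 461), and 72 mod 461 = 72.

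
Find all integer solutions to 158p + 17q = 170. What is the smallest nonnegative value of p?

0

gcd(158, 17) = 1.
1 divides 170, so solutions exist.
By Bézout, 158×(7) + 17×(-65) = 1.
Scale by 170/1 = 170: (p₀, q₀) = (1190, -11050).
General solution: p = 1190 + 17t, q = -11050 - 158t for integer t.
p ≥ 0: smallest is 1190 mod 17 = 0 (at t = -70), with q = 10.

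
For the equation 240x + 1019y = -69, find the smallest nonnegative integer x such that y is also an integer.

471

gcd(1019, 240):
  1019 = 4·240 + 59
  240 = 4·59 + 4
  59 = 14·4 + 3
  4 = 1·3 + 1
  3 = 3·1
so gcd(1019, 240) = 1.
1 divides -69, so solutions exist.
Back-substitute for Bézout coefficients:
  1 = 4 - 1·3
  ... = 240·(259) + 1019·(-61)
Scale by -69/1 = -69: (x₀, y₀) = (-17871, 4209).
General solution: x = -17871 + 1019t, y = 4209 - 240t for integer t.
x ≥ 0: smallest is -17871 mod 1019 = 471 (at t = 18), with y = -111.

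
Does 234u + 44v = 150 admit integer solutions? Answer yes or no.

yes

gcd(234, 44) = 2  (234 = 5·44 + 14, 44 = 3·14 + 2, 14 = 7·2).
2 divides 150, so integer solutions exist.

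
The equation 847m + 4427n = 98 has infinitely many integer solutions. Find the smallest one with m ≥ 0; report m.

gcd(4427, 847) = 1.
1 divides 98, so solutions exist.
By Bézout, 847×(-392) + 4427×(75) = 1.
Scale by 98/1 = 98: (m₀, n₀) = (-38416, 7350).
General solution: m = -38416 + 4427t, n = 7350 - 847t for integer t.
m ≥ 0: smallest is -38416 mod 4427 = 1427 (at t = 9), with n = -273.

1427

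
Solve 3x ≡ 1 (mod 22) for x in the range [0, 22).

gcd(22, 3) = 1  (22 = 7*3 + 1, 3 = 3*1).
Back-substituting, 3*(-7) + 22*(1) = 1.
So 3*-7 ≡ 1 (mod 22), and -7 mod 22 = 15.

15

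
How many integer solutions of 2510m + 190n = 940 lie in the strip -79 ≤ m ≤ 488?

gcd(2510, 190) = 10.
By Bézout, 2510·(5) + 190·(-66) = 10.
Particular solution: (14, -180).
General solution: m = 14 + 19t, n = -180 - 251t for integer t.
-79 ≤ 14 + 19t ≤ 488 gives t ∈ [-4, 24], which is 29 values.

29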